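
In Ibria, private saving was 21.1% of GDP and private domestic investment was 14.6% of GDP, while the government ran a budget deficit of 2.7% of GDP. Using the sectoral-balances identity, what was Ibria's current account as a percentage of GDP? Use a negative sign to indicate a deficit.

By the sectoral-balances identity, CA = (S_private - I) + (T - G).
Private balance = 21.1 - 14.6 = 6.5
Government balance (T - G) = -2.7
CA = 6.5 + (-2.7) = 3.8

3.8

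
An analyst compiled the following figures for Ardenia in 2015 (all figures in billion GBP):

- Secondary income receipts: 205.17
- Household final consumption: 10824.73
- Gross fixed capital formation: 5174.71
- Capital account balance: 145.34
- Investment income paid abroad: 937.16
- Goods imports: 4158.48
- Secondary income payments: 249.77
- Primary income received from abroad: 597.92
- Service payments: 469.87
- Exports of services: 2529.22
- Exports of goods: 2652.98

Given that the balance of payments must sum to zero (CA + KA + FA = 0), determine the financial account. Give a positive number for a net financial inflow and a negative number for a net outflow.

Goods balance = 2652.98 - 4158.48 = -1505.50
Services balance = 2529.22 - 469.87 = 2059.35
Trade balance (goods + services) = -1505.50 + 2059.35 = 553.85
Net primary income = 597.92 - 937.16 = -339.24
Net secondary income = 205.17 - 249.77 = -44.60
Current account = 553.85 + (-339.24) + (-44.60) = 170.01
Financial account = -(170.01 + 145.34) = -315.35

-315.35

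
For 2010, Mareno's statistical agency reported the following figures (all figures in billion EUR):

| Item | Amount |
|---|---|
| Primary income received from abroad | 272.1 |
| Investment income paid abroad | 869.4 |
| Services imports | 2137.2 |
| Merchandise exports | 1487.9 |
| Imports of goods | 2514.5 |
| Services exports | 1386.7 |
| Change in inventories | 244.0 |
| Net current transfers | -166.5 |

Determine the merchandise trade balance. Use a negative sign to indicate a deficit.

Goods balance = 1487.9 - 2514.5 = -1026.6

-1026.6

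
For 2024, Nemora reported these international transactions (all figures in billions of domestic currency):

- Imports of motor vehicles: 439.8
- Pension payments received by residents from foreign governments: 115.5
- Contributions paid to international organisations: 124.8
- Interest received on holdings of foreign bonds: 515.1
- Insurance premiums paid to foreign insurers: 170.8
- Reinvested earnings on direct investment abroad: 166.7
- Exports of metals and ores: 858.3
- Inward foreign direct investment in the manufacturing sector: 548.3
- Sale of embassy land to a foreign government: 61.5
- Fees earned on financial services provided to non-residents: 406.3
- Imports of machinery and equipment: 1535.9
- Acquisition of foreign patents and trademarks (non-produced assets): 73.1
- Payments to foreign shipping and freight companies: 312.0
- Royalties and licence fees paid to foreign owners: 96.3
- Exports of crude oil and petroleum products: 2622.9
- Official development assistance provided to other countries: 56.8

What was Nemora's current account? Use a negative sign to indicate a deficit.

1948.4

Goods: -1535.9 + 2622.9 + 858.3 - 439.8 = 1505.5
Services: -312.0 - 96.3 + 406.3 - 170.8 = -172.8
Primary income: 515.1 + 166.7 = 681.8
Secondary income: -124.8 - 56.8 + 115.5 = -66.1
Current account = 1505.5 + (-172.8) + 681.8 + (-66.1) = 1948.4
(Excluded from the current account — financial account: inward foreign direct investment in the manufacturing sector 548.3; capital account: sale of embassy land to a foreign government 61.5, acquisition of foreign patents and trademarks (non-produced assets) 73.1.)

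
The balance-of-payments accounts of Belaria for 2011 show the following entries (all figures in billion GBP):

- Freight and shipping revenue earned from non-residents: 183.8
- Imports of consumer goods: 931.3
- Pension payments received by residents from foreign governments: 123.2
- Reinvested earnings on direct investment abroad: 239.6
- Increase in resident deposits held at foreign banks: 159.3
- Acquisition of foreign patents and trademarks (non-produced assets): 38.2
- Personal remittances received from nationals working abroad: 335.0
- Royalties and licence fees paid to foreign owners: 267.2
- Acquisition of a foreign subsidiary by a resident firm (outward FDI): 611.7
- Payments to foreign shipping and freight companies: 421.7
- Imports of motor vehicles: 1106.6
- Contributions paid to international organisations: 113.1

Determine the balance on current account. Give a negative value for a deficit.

-1958.3

Goods: -1106.6 - 931.3 = -2037.9
Services: 183.8 - 267.2 - 421.7 = -505.1
Primary income: 239.6
Secondary income: 335.0 + 123.2 - 113.1 = 345.1
Current account = (-2037.9) + (-505.1) + 239.6 + 345.1 = -1958.3
(Excluded from the current account — financial account: increase in resident deposits held at foreign banks 159.3, acquisition of a foreign subsidiary by a resident firm (outward FDI) 611.7; capital account: acquisition of foreign patents and trademarks (non-produced assets) 38.2.)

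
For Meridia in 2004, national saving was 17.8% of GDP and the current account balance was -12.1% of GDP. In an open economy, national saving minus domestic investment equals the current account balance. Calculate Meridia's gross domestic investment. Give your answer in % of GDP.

I = S - CA = 17.8 - (-12.1) = 29.9

29.9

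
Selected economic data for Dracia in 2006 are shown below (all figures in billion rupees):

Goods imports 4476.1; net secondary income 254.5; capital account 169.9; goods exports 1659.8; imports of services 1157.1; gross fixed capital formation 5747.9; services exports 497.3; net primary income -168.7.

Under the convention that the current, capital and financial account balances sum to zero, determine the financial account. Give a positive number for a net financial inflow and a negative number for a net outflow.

Goods balance = 1659.8 - 4476.1 = -2816.3
Services balance = 497.3 - 1157.1 = -659.8
Trade balance (goods + services) = -2816.3 + (-659.8) = -3476.1
Net primary income = -168.7
Net secondary income = 254.5
Current account = -3476.1 + (-168.7) + 254.5 = -3390.3
Financial account = -(-3390.3 + 169.9) = 3220.4

3220.4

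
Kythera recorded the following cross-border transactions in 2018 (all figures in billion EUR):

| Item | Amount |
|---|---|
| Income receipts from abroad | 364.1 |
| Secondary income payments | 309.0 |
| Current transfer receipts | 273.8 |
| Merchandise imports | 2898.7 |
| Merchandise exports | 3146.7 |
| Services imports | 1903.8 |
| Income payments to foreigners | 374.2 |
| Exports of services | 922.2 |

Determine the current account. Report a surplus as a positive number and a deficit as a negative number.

Goods balance = 3146.7 - 2898.7 = 248.0
Services balance = 922.2 - 1903.8 = -981.6
Trade balance (goods + services) = 248.0 + (-981.6) = -733.6
Net primary income = 364.1 - 374.2 = -10.1
Net secondary income = 273.8 - 309.0 = -35.2
Current account = -733.6 + (-10.1) + (-35.2) = -778.9

-778.9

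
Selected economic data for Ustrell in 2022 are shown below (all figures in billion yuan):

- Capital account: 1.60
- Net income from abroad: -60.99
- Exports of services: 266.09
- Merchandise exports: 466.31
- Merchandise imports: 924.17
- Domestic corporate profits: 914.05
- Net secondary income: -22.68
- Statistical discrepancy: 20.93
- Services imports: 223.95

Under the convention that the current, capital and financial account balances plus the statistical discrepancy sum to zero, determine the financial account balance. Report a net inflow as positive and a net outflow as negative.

Goods balance = 466.31 - 924.17 = -457.86
Services balance = 266.09 - 223.95 = 42.14
Trade balance (goods + services) = -457.86 + 42.14 = -415.72
Net primary income = -60.99
Net secondary income = -22.68
Current account = -415.72 + (-60.99) + (-22.68) = -499.39
Financial account = -(-499.39 + 1.60 + 20.93) = 476.86

476.86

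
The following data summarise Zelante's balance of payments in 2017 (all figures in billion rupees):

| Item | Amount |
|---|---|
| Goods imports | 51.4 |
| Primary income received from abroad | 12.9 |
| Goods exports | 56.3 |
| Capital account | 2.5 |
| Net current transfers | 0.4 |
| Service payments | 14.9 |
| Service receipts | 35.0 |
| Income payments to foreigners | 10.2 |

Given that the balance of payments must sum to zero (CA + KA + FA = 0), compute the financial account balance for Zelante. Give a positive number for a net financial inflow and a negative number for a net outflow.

Goods balance = 56.3 - 51.4 = 4.9
Services balance = 35.0 - 14.9 = 20.1
Trade balance (goods + services) = 4.9 + 20.1 = 25.0
Net primary income = 12.9 - 10.2 = 2.7
Net secondary income = 0.4
Current account = 25.0 + 2.7 + 0.4 = 28.1
Financial account = -(28.1 + 2.5) = -30.6

-30.6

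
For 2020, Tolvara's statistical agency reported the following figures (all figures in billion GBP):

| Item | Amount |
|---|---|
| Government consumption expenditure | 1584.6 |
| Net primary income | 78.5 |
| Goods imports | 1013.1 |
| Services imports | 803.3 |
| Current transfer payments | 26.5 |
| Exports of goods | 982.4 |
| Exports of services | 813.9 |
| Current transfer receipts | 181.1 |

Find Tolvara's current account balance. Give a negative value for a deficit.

213.0

Goods balance = 982.4 - 1013.1 = -30.7
Services balance = 813.9 - 803.3 = 10.6
Trade balance (goods + services) = -30.7 + 10.6 = -20.1
Net primary income = 78.5
Net secondary income = 181.1 - 26.5 = 154.6
Current account = -20.1 + 78.5 + 154.6 = 213.0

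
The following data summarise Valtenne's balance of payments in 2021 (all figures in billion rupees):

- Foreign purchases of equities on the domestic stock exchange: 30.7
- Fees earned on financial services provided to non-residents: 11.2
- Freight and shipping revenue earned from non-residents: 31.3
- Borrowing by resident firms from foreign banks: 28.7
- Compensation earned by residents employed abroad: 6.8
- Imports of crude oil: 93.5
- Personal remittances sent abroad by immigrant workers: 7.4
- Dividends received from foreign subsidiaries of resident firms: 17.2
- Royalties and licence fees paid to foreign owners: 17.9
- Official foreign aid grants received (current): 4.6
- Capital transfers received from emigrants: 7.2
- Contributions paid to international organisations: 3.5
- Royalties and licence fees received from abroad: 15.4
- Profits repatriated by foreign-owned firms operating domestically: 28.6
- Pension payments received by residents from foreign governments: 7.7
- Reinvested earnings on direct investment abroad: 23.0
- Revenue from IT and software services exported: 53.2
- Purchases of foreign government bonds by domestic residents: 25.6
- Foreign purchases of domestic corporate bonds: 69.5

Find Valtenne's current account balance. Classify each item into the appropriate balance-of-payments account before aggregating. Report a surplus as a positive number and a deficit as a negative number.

Goods: -93.5
Services: 11.2 + 15.4 + 53.2 + 31.3 - 17.9 = 93.2
Primary income: 17.2 + 23.0 + 6.8 - 28.6 = 18.4
Secondary income: -3.5 + 7.7 + 4.6 - 7.4 = 1.4
Current account = (-93.5) + 93.2 + 18.4 + 1.4 = 19.5
(Excluded from the current account — financial account: foreign purchases of equities on the domestic stock exchange 30.7, borrowing by resident firms from foreign banks 28.7, purchases of foreign government bonds by domestic residents 25.6, foreign purchases of domestic corporate bonds 69.5; capital account: capital transfers received from emigrants 7.2.)

19.5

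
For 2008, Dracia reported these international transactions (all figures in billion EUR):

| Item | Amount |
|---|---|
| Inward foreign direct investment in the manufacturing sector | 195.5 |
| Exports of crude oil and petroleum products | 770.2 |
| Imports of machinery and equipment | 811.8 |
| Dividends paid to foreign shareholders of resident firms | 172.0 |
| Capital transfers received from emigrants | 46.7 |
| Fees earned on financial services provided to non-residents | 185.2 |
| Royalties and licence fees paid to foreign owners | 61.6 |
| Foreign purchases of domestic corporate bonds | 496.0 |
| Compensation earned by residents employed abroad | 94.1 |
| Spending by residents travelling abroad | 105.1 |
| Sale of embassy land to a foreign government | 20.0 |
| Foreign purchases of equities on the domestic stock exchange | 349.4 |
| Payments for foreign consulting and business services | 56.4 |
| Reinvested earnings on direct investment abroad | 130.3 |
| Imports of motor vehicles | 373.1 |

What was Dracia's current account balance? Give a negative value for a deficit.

-400.2

Goods: -811.8 + 770.2 - 373.1 = -414.7
Services: 185.2 - 105.1 - 56.4 - 61.6 = -37.9
Primary income: 94.1 - 172.0 + 130.3 = 52.4
Current account = (-414.7) + (-37.9) + 52.4 = -400.2
(Excluded from the current account — financial account: inward foreign direct investment in the manufacturing sector 195.5, foreign purchases of domestic corporate bonds 496.0, foreign purchases of equities on the domestic stock exchange 349.4; capital account: capital transfers received from emigrants 46.7, sale of embassy land to a foreign government 20.0.)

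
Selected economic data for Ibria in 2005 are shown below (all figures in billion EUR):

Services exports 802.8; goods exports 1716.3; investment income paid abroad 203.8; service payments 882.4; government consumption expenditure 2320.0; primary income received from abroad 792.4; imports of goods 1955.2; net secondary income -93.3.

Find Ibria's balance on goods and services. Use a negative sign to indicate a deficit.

Goods balance = 1716.3 - 1955.2 = -238.9
Services balance = 802.8 - 882.4 = -79.6
Trade balance (goods + services) = -238.9 + (-79.6) = -318.5

-318.5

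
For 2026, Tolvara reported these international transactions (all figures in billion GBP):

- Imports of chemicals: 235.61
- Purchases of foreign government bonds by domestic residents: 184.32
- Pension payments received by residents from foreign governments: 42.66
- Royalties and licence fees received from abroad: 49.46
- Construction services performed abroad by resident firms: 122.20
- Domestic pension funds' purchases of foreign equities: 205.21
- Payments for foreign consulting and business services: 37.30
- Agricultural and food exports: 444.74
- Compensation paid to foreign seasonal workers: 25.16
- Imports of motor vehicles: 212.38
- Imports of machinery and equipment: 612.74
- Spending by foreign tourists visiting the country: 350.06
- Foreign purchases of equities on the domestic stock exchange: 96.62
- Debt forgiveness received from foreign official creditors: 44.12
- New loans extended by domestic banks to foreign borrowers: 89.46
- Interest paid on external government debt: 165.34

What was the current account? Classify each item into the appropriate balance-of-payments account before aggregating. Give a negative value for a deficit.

Goods: 444.74 - 612.74 - 212.38 - 235.61 = -615.99
Services: -37.30 + 350.06 + 122.20 + 49.46 = 484.42
Primary income: -165.34 - 25.16 = -190.50
Secondary income: 42.66
Current account = (-615.99) + 484.42 + (-190.50) + 42.66 = -279.41
(Excluded from the current account — financial account: purchases of foreign government bonds by domestic residents 184.32, domestic pension funds' purchases of foreign equities 205.21, foreign purchases of equities on the domestic stock exchange 96.62, new loans extended by domestic banks to foreign borrowers 89.46; capital account: debt forgiveness received from foreign official creditors 44.12.)

-279.41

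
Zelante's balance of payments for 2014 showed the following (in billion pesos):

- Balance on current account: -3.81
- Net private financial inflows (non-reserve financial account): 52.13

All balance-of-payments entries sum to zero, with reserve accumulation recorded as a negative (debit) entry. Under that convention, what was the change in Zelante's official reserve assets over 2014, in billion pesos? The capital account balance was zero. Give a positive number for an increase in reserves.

Official reserve transactions balance = -((-3.81) + 52.13) = -48.32
An accumulation of reserves is recorded as a debit (negative entry), so the change in the stock of reserves is the negative of that balance.
Change in official reserves = -(-48.32) = 48.32

48.32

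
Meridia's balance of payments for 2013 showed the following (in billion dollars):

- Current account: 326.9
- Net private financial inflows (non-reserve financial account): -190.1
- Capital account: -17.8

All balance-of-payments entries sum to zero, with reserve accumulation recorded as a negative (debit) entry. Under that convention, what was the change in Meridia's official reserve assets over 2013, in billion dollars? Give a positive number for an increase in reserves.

Official reserve transactions balance = -(326.9 + (-17.8) + (-190.1)) = -119.0
An accumulation of reserves is recorded as a debit (negative entry), so the change in the stock of reserves is the negative of that balance.
Change in official reserves = -(-119.0) = 119.0

119.0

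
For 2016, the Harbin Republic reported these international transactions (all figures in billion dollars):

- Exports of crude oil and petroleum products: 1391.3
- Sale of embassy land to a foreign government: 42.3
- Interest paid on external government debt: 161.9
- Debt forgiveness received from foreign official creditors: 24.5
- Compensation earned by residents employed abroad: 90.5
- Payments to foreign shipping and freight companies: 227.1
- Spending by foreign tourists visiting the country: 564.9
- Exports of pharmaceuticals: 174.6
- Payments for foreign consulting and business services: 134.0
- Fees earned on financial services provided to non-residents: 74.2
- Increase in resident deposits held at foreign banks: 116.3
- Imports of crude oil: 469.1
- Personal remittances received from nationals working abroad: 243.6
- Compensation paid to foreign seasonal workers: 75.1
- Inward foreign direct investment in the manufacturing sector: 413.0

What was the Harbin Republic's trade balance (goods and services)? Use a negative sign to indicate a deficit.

1374.8

Goods: 1391.3 - 469.1 + 174.6 = 1096.8
Services: 74.2 - 134.0 - 227.1 + 564.9 = 278.0
Trade balance = 1096.8 + 278.0 = 1374.8
(Excluded from the trade balance — capital account: sale of embassy land to a foreign government 42.3, debt forgiveness received from foreign official creditors 24.5; primary income: interest paid on external government debt 161.9, compensation earned by residents employed abroad 90.5, compensation paid to foreign seasonal workers 75.1; financial account: increase in resident deposits held at foreign banks 116.3, inward foreign direct investment in the manufacturing sector 413.0; secondary income: personal remittances received from nationals working abroad 243.6.)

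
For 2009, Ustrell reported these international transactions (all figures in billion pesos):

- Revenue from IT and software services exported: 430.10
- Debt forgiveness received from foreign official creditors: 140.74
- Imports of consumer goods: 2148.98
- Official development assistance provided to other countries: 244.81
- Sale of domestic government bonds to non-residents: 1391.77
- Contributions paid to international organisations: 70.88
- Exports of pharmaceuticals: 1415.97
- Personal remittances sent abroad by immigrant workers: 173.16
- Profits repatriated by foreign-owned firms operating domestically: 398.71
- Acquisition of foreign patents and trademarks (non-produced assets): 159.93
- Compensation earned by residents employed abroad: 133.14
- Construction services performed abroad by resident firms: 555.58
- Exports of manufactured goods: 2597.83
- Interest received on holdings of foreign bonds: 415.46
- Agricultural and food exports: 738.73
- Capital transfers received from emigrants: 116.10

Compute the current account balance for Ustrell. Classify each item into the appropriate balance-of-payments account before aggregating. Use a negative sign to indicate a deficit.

3250.27

Goods: -2148.98 + 1415.97 + 738.73 + 2597.83 = 2603.55
Services: 555.58 + 430.10 = 985.68
Primary income: 133.14 - 398.71 + 415.46 = 149.89
Secondary income: -70.88 - 244.81 - 173.16 = -488.85
Current account = 2603.55 + 985.68 + 149.89 + (-488.85) = 3250.27
(Excluded from the current account — capital account: debt forgiveness received from foreign official creditors 140.74, acquisition of foreign patents and trademarks (non-produced assets) 159.93, capital transfers received from emigrants 116.10; financial account: sale of domestic government bonds to non-residents 1391.77.)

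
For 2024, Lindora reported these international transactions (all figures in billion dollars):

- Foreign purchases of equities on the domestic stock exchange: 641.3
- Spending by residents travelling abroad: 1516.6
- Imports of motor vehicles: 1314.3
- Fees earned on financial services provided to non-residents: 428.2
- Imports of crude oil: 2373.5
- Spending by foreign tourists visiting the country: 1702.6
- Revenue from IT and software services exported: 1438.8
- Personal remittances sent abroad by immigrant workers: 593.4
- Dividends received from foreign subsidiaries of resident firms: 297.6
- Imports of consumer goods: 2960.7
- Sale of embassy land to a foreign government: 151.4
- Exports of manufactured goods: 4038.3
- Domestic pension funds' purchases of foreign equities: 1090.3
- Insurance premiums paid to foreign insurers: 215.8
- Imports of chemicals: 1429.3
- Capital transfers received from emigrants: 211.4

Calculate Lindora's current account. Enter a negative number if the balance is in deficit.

-2498.1

Goods: -2960.7 - 1314.3 - 2373.5 - 1429.3 + 4038.3 = -4039.5
Services: -215.8 + 428.2 - 1516.6 + 1702.6 + 1438.8 = 1837.2
Primary income: 297.6
Secondary income: -593.4
Current account = (-4039.5) + 1837.2 + 297.6 + (-593.4) = -2498.1
(Excluded from the current account — financial account: foreign purchases of equities on the domestic stock exchange 641.3, domestic pension funds' purchases of foreign equities 1090.3; capital account: sale of embassy land to a foreign government 151.4, capital transfers received from emigrants 211.4.)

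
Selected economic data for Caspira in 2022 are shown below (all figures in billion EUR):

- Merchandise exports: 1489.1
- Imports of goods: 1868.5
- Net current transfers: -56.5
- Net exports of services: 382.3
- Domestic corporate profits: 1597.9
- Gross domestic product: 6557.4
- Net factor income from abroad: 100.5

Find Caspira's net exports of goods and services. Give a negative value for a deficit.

2.9

Goods balance = 1489.1 - 1868.5 = -379.4
Services balance = 382.3
Trade balance (goods + services) = -379.4 + 382.3 = 2.9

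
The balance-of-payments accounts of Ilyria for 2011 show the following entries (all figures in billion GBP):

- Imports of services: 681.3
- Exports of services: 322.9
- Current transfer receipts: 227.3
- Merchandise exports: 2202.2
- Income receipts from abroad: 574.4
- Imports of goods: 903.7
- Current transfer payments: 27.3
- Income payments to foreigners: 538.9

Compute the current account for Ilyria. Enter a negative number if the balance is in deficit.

1175.6

Goods balance = 2202.2 - 903.7 = 1298.5
Services balance = 322.9 - 681.3 = -358.4
Trade balance (goods + services) = 1298.5 + (-358.4) = 940.1
Net primary income = 574.4 - 538.9 = 35.5
Net secondary income = 227.3 - 27.3 = 200.0
Current account = 940.1 + 35.5 + 200.0 = 1175.6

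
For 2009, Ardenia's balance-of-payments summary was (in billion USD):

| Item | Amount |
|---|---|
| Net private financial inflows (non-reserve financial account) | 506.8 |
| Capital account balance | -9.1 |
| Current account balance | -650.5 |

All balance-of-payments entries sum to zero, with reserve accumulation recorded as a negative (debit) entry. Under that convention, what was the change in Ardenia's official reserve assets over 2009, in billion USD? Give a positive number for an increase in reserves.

-152.8

Official reserve transactions balance = -((-650.5) + (-9.1) + 506.8) = 152.8
An accumulation of reserves is recorded as a debit (negative entry), so the change in the stock of reserves is the negative of that balance.
Change in official reserves = -(152.8) = -152.8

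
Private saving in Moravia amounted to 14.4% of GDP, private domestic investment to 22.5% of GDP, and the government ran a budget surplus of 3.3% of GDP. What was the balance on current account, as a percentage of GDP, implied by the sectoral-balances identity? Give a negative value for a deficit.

By the sectoral-balances identity, CA = (S_private - I) + (T - G).
Private balance = 14.4 - 22.5 = -8.1
Government balance (T - G) = 3.3
CA = -8.1 + 3.3 = -4.8

-4.8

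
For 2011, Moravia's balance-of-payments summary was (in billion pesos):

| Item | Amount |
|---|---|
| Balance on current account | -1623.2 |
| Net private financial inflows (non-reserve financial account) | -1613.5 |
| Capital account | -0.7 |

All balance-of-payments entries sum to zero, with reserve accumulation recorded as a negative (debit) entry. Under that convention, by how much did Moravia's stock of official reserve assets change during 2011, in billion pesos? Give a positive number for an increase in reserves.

Official reserve transactions balance = -((-1623.2) + (-0.7) + (-1613.5)) = 3237.4
An accumulation of reserves is recorded as a debit (negative entry), so the change in the stock of reserves is the negative of that balance.
Change in official reserves = -(3237.4) = -3237.4

-3237.4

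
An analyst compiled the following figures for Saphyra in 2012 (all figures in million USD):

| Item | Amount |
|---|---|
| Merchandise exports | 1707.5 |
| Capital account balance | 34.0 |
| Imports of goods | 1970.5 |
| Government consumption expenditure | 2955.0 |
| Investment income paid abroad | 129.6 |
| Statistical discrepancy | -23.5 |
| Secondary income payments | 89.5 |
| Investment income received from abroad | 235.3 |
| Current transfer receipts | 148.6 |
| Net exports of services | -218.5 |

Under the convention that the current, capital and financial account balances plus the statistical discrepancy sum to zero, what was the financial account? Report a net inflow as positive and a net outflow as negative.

Goods balance = 1707.5 - 1970.5 = -263.0
Services balance = -218.5
Trade balance (goods + services) = -263.0 + (-218.5) = -481.5
Net primary income = 235.3 - 129.6 = 105.7
Net secondary income = 148.6 - 89.5 = 59.1
Current account = -481.5 + 105.7 + 59.1 = -316.7
Financial account = -(-316.7 + 34.0 + (-23.5)) = 306.2

306.2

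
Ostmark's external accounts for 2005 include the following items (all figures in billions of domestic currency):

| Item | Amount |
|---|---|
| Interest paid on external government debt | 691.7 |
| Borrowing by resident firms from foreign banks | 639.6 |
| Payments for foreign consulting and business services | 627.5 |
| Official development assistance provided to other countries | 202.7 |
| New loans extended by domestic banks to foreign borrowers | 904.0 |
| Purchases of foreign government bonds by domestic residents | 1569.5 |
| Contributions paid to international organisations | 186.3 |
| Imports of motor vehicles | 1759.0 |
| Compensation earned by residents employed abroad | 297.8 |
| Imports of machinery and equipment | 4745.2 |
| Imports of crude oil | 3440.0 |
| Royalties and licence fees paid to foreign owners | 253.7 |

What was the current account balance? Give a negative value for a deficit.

Goods: -3440.0 - 4745.2 - 1759.0 = -9944.2
Services: -253.7 - 627.5 = -881.2
Primary income: -691.7 + 297.8 = -393.9
Secondary income: -202.7 - 186.3 = -389.0
Current account = (-9944.2) + (-881.2) + (-393.9) + (-389.0) = -11608.3
(Excluded from the current account — financial account: borrowing by resident firms from foreign banks 639.6, new loans extended by domestic banks to foreign borrowers 904.0, purchases of foreign government bonds by domestic residents 1569.5.)

-11608.3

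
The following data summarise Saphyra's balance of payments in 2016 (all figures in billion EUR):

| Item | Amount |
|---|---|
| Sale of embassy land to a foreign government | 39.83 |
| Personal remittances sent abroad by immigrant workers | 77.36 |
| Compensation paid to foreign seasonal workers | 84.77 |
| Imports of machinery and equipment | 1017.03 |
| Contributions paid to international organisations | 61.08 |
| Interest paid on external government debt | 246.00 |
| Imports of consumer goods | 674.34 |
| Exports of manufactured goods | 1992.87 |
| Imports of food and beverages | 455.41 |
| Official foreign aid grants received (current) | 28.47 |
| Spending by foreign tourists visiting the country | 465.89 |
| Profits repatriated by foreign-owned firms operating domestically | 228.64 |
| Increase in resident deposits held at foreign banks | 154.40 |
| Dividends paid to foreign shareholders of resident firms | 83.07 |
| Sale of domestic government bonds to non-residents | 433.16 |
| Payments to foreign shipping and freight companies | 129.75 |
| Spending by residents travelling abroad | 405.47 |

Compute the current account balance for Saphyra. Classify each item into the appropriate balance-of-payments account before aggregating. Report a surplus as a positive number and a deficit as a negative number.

Goods: -455.41 - 674.34 - 1017.03 + 1992.87 = -153.91
Services: -129.75 + 465.89 - 405.47 = -69.33
Primary income: -83.07 - 228.64 - 84.77 - 246.00 = -642.48
Secondary income: -61.08 - 77.36 + 28.47 = -109.97
Current account = (-153.91) + (-69.33) + (-642.48) + (-109.97) = -975.69
(Excluded from the current account — capital account: sale of embassy land to a foreign government 39.83; financial account: increase in resident deposits held at foreign banks 154.40, sale of domestic government bonds to non-residents 433.16.)

-975.69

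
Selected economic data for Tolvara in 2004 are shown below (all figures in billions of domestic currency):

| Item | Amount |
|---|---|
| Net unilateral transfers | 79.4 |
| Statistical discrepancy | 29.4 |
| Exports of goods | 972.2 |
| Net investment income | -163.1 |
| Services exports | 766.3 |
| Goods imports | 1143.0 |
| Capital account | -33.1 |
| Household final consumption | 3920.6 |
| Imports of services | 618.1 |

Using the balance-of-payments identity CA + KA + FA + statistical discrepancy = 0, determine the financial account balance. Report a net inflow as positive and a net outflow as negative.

110.0

Goods balance = 972.2 - 1143.0 = -170.8
Services balance = 766.3 - 618.1 = 148.2
Trade balance (goods + services) = -170.8 + 148.2 = -22.6
Net primary income = -163.1
Net secondary income = 79.4
Current account = -22.6 + (-163.1) + 79.4 = -106.3
Financial account = -(-106.3 + (-33.1) + 29.4) = 110.0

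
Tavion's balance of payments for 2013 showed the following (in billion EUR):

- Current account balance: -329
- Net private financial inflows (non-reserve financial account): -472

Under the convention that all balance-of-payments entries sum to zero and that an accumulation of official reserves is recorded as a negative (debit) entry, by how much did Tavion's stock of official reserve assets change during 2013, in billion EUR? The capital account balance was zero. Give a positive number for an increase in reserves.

-801

Official reserve transactions balance = -((-329) + (-472)) = 801
An accumulation of reserves is recorded as a debit (negative entry), so the change in the stock of reserves is the negative of that balance.
Change in official reserves = -(801) = -801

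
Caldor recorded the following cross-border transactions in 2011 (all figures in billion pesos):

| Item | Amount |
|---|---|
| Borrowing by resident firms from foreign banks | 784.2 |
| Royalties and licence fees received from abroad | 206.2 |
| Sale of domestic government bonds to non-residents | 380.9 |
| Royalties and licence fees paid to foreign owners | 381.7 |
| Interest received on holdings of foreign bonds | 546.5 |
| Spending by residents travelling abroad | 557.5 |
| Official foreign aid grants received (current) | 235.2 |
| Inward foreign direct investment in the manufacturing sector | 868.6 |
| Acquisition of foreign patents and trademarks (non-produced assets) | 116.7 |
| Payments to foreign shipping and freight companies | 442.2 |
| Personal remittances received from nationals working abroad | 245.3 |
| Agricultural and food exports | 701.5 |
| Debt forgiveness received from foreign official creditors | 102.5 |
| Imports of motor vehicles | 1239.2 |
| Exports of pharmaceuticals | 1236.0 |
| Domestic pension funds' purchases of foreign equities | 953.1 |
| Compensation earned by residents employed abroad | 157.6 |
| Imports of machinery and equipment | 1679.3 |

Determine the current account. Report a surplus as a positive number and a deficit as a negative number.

-971.6

Goods: -1679.3 - 1239.2 + 1236.0 + 701.5 = -981.0
Services: -442.2 + 206.2 - 381.7 - 557.5 = -1175.2
Primary income: 546.5 + 157.6 = 704.1
Secondary income: 245.3 + 235.2 = 480.5
Current account = (-981.0) + (-1175.2) + 704.1 + 480.5 = -971.6
(Excluded from the current account — financial account: borrowing by resident firms from foreign banks 784.2, sale of domestic government bonds to non-residents 380.9, inward foreign direct investment in the manufacturing sector 868.6, domestic pension funds' purchases of foreign equities 953.1; capital account: acquisition of foreign patents and trademarks (non-produced assets) 116.7, debt forgiveness received from foreign official creditors 102.5.)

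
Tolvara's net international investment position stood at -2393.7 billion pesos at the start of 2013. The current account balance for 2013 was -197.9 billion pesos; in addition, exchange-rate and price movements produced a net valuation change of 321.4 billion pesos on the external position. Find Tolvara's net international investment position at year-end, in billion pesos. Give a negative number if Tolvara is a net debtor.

-2270.2

Change in NIIP = current account + net valuation change = -197.9 + 321.4 = 123.5
End-of-year NIIP = -2393.7 + 123.5 = -2270.2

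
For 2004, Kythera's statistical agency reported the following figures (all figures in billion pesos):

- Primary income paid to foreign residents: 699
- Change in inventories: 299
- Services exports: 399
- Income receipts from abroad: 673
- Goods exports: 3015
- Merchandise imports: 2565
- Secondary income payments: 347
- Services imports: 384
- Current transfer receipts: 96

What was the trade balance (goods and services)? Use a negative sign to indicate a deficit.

465

Goods balance = 3015 - 2565 = 450
Services balance = 399 - 384 = 15
Trade balance (goods + services) = 450 + 15 = 465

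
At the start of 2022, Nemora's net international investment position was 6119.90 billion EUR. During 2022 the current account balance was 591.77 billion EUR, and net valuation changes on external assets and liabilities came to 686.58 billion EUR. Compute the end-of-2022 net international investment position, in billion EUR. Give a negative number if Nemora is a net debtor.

7398.25

Change in NIIP = current account + net valuation change = 591.77 + 686.58 = 1278.35
End-of-year NIIP = 6119.90 + 1278.35 = 7398.25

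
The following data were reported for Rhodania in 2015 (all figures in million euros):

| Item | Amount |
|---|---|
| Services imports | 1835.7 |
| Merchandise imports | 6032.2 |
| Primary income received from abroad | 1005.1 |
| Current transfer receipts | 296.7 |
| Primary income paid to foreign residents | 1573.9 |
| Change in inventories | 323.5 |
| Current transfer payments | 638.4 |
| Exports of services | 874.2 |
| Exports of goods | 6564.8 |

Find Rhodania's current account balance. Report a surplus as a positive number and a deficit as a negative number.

-1339.4

Goods balance = 6564.8 - 6032.2 = 532.6
Services balance = 874.2 - 1835.7 = -961.5
Trade balance (goods + services) = 532.6 + (-961.5) = -428.9
Net primary income = 1005.1 - 1573.9 = -568.8
Net secondary income = 296.7 - 638.4 = -341.7
Current account = -428.9 + (-568.8) + (-341.7) = -1339.4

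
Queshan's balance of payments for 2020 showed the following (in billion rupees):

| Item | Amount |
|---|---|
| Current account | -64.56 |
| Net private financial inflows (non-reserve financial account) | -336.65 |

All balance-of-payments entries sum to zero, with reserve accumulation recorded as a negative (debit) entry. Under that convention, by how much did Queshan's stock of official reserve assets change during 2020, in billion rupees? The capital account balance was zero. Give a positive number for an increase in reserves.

-401.21

Official reserve transactions balance = -((-64.56) + (-336.65)) = 401.21
An accumulation of reserves is recorded as a debit (negative entry), so the change in the stock of reserves is the negative of that balance.
Change in official reserves = -(401.21) = -401.21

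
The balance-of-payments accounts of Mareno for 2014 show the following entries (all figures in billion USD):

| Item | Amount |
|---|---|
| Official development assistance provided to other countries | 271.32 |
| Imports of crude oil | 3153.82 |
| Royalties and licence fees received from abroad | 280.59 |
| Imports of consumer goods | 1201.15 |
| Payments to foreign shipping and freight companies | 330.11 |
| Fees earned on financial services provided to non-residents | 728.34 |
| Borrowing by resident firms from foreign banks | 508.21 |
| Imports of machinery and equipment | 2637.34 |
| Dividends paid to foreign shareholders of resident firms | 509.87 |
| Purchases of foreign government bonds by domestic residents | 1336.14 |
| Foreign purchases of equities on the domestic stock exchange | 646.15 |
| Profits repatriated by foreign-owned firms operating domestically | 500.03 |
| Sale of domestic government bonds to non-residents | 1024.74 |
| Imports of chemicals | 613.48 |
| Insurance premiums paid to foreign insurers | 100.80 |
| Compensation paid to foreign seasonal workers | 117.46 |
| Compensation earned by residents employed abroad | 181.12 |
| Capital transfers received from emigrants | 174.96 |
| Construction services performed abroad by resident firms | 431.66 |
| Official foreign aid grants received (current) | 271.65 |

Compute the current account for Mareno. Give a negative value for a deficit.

-7542.02

Goods: -2637.34 - 613.48 - 3153.82 - 1201.15 = -7605.79
Services: 431.66 - 330.11 - 100.80 + 280.59 + 728.34 = 1009.68
Primary income: -500.03 - 117.46 - 509.87 + 181.12 = -946.24
Secondary income: 271.65 - 271.32 = 0.33
Current account = (-7605.79) + 1009.68 + (-946.24) + 0.33 = -7542.02
(Excluded from the current account — financial account: borrowing by resident firms from foreign banks 508.21, purchases of foreign government bonds by domestic residents 1336.14, foreign purchases of equities on the domestic stock exchange 646.15, sale of domestic government bonds to non-residents 1024.74; capital account: capital transfers received from emigrants 174.96.)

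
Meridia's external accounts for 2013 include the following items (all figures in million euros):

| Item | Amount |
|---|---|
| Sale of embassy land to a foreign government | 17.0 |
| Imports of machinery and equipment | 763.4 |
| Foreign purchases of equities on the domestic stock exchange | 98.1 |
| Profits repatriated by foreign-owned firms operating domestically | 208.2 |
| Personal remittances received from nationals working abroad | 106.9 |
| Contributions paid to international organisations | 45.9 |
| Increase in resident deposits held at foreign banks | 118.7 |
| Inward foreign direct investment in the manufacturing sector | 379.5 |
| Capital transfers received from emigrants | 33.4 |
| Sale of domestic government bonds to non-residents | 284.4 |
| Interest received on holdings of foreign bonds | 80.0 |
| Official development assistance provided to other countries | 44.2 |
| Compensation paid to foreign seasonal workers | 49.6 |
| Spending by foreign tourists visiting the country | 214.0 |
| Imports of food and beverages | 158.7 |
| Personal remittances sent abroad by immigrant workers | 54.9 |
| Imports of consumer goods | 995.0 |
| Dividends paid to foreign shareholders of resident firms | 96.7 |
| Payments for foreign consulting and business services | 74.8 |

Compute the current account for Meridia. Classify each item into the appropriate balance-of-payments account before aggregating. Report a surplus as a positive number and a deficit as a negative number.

-2090.5

Goods: -158.7 - 995.0 - 763.4 = -1917.1
Services: -74.8 + 214.0 = 139.2
Primary income: -208.2 - 96.7 - 49.6 + 80.0 = -274.5
Secondary income: -44.2 + 106.9 - 54.9 - 45.9 = -38.1
Current account = (-1917.1) + 139.2 + (-274.5) + (-38.1) = -2090.5
(Excluded from the current account — capital account: sale of embassy land to a foreign government 17.0, capital transfers received from emigrants 33.4; financial account: foreign purchases of equities on the domestic stock exchange 98.1, increase in resident deposits held at foreign banks 118.7, inward foreign direct investment in the manufacturing sector 379.5, sale of domestic government bonds to non-residents 284.4.)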